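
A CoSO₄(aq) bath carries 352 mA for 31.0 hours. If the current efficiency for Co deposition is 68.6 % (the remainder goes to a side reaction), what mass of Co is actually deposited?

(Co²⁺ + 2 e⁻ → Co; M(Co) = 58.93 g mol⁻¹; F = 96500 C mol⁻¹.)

8.23 g

Q = I·t = 0.3520 × 111600 = 39280 C.
n(e⁻) = 39280/96500 = 0.4071 mol; theoretically n(Co) = 0.4071/2 = 0.2035 mol, m_theo = 11.99 g.
At 68.6 % efficiency, m_actual = 0.686 × 11.99 = 8.23 g.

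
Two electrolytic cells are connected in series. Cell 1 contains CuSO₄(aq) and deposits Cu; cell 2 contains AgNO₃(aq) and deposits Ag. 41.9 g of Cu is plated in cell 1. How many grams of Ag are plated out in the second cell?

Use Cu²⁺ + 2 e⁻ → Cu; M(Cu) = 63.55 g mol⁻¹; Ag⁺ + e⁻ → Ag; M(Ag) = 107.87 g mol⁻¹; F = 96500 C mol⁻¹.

n(Cu) = 41.9 / 63.55 = 0.6593 mol.
Since Cu²⁺ + 2 e⁻ → Cu, n(e⁻) passed = 2 × 0.6593 = 1.319 mol.
Cells in series carry the same charge, so the same 1.319 mol of electrons passes through cell 2.
Ag⁺ + e⁻ → Ag, so n(Ag) = 1.319 / 1 = 1.319 mol.
m(Ag) = 1.319 × 107.87 = 142 g.

142 g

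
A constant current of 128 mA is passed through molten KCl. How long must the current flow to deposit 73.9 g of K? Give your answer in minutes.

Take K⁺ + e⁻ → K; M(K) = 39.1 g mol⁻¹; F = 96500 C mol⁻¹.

23700 min

n(K) = m/M = 73.9 / 39.1 = 1.890 mol.
Each K atom requires 1 electron, so n(e⁻) = 1 × 1.890 = 1.890 mol.
Q = n(e⁻)·F = 1.890 × 96500 = 182400 C.
t = Q/I = 182400 / 0.1280 A = 1425000 s = 23700 min.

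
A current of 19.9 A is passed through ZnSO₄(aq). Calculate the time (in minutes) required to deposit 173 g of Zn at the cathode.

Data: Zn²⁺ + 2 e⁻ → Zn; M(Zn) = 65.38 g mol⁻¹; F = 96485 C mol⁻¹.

428 min

n(Zn) = m/M = 173 / 65.38 = 2.646 mol.
Each Zn atom requires 2 electrons, so n(e⁻) = 2 × 2.646 = 5.292 mol.
Q = n(e⁻)·F = 5.292 × 96485 = 510600 C.
t = Q/I = 510600 / 19.90 A = 25660 s = 428 min.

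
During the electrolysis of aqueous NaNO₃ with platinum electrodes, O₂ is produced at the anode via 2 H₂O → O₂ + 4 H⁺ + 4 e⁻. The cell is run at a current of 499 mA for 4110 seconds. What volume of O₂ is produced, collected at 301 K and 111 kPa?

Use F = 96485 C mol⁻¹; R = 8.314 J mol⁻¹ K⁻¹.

Q = I·t = 0.4990 A × 4110.0 s = 2051 C.
n(e⁻) = Q/F = 2051 / 96485 = 0.02126 mol.
4 electrons are transferred per O₂ molecule, so n(O₂) = 0.02126 / 4 = 0.005314 mol.
V = nRT/P = (0.005314 × 8.314 × 301) / (111 × 10³ Pa) = 1.20 × 10⁻⁴ m³ = 0.120 L.

0.120 L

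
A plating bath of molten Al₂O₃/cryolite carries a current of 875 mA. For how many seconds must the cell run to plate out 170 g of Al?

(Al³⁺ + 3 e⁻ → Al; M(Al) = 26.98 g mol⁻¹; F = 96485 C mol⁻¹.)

2.08 × 10⁶ s

n(Al) = m/M = 170 / 26.98 = 6.301 mol.
Each Al atom requires 3 electrons, so n(e⁻) = 3 × 6.301 = 18.90 mol.
Q = n(e⁻)·F = 18.90 × 96485 = 1824000 C.
t = Q/I = 1824000 / 0.8750 A = 2084000 s.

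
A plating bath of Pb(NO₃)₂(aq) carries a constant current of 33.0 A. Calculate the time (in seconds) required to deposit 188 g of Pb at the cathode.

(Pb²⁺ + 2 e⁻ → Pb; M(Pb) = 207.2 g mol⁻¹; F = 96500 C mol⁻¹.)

n(Pb) = m/M = 188 / 207.2 = 0.9073 mol.
Each Pb atom requires 2 electrons, so n(e⁻) = 2 × 0.9073 = 1.815 mol.
Q = n(e⁻)·F = 1.815 × 96500 = 175100 C.
t = Q/I = 175100 / 33.00 A = 5307 s.

5310 s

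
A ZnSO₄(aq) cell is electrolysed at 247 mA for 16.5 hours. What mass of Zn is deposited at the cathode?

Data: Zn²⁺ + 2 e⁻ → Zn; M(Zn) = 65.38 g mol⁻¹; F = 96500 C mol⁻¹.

4.97 g

Q = I·t = 0.2470 A × 59400 s = 14670 C.
n(e⁻) = Q/F = 14670 / 96500 = 0.1520 mol.
Zn²⁺ + 2 e⁻ → Zn, so n(Zn) = n(e⁻)/2 = 0.07602 mol.
m = n·M = 0.07602 × 65.38 = 4.97 g.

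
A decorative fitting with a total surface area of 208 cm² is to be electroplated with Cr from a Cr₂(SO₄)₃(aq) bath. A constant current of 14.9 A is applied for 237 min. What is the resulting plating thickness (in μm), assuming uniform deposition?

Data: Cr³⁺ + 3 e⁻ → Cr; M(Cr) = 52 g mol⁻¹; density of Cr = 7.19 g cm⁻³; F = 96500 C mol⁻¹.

Q = I·t = 14.90 × 14220 = 211900 C; n(e⁻) = 2.196 mol.
n(Cr) = n(e⁻)/3 = 0.7319 mol, so m = 0.7319 × 52 = 38.06 g.
Volume = m/ρ = 38.06 / 7.19 = 5.293 cm³.
Thickness = V/A = 5.293 / 208 = 0.0254 cm = 254 μm.

254 μm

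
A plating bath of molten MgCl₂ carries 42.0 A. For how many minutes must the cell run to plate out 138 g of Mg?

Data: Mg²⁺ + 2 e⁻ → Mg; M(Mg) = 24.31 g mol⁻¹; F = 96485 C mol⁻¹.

435 min

n(Mg) = m/M = 138 / 24.31 = 5.677 mol.
Each Mg atom requires 2 electrons, so n(e⁻) = 2 × 5.677 = 11.35 mol.
Q = n(e⁻)·F = 11.35 × 96485 = 1095000 C.
t = Q/I = 1095000 / 42.00 A = 26080 s = 435 min.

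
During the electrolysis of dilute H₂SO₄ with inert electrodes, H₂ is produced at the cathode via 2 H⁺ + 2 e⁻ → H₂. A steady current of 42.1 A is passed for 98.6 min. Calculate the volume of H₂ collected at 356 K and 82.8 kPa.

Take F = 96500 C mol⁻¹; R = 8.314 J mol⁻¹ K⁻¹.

46.1 L

Q = I·t = 42.10 A × 5916.0 s = 249100 C.
n(e⁻) = Q/F = 249100 / 96500 = 2.581 mol.
2 electrons are transferred per H₂ molecule, so n(H₂) = 2.581 / 2 = 1.290 mol.
V = nRT/P = (1.290 × 8.314 × 356) / (82.8 × 10³ Pa) = 0.0461 m³ = 46.1 L.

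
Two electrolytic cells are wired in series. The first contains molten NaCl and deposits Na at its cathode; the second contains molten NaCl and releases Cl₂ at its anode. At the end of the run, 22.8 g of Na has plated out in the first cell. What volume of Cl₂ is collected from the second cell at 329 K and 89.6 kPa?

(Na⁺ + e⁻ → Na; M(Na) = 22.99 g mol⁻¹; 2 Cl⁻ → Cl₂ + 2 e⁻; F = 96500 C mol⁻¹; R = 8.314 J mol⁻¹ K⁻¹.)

n(Na) = 22.8 / 22.99 = 0.9917 mol, so n(e⁻) = 1 × 0.9917 = 0.9917 mol.
The cells are in series, so the same 0.9917 mol of electrons passes through the second cell.
2 Cl⁻ → Cl₂ + 2 e⁻ — 2 mol e⁻ per mol Cl₂, so n(Cl₂) = 0.9917/2 = 0.4959 mol.
V = nRT/P = (0.4959 × 8.314 × 329) / (89.6 × 10³) = 0.0151 m³ = 15.1 L.

15.1 L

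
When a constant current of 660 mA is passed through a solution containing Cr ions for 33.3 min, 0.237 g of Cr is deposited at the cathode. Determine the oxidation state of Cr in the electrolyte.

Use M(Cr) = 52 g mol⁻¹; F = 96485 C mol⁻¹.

Q = I·t = 0.6600 A × 1998.0 s = 1319 C, so n(e⁻) = 1319/96485 = 0.01367 mol.
n(Cr) deposited = 0.237 / 52 = 0.004558 mol.
Electrons per atom = n(e⁻)/n(Cr) = 0.01367 / 0.004558 = 3.00 ≈ 3, so the ion is Cr³⁺.

+3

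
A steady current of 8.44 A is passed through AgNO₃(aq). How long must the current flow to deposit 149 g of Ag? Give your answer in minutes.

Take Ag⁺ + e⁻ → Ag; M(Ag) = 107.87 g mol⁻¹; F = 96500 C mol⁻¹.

n(Ag) = m/M = 149 / 107.87 = 1.381 mol.
Each Ag atom requires 1 electron, so n(e⁻) = 1 × 1.381 = 1.381 mol.
Q = n(e⁻)·F = 1.381 × 96500 = 133300 C.
t = Q/I = 133300 / 8.440 A = 15790 s = 263 min.

263 min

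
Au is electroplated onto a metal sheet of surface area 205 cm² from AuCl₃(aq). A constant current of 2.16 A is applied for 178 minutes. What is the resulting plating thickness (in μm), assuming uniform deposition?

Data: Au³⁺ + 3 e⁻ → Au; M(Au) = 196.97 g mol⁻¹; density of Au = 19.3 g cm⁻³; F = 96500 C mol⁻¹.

Q = I·t = 2.160 × 10680 = 23070 C; n(e⁻) = 0.2391 mol.
n(Au) = n(e⁻)/3 = 0.07968 mol, so m = 0.07968 × 196.97 = 15.70 g.
Volume = m/ρ = 15.70 / 19.3 = 0.8132 cm³.
Thickness = V/A = 0.8132 / 205 = 0.00397 cm = 39.7 μm.

39.7 μm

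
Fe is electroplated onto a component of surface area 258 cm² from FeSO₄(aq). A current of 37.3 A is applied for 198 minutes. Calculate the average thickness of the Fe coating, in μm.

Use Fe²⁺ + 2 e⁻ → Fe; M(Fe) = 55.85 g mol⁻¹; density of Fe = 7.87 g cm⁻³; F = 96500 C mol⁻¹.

Q = I·t = 37.30 × 11880 = 443100 C; n(e⁻) = 4.592 mol.
n(Fe) = n(e⁻)/2 = 2.296 mol, so m = 2.296 × 55.85 = 128.2 g.
Volume = m/ρ = 128.2 / 7.87 = 16.29 cm³.
Thickness = V/A = 16.29 / 258 = 0.0632 cm = 632 μm.

632 μm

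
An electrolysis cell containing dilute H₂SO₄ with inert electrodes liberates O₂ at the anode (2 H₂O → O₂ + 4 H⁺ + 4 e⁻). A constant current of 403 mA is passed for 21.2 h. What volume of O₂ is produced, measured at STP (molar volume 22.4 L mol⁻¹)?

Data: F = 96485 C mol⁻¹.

1.79 L

Q = I·t = 0.4030 A × 76320 s = 30760 C.
n(e⁻) = Q/F = 30760 / 96485 = 0.3188 mol.
4 electrons are transferred per O₂ molecule, so n(O₂) = 0.3188 / 4 = 0.07969 mol.
V = n × V_m = 0.07969 × 22.4 = 1.79 L.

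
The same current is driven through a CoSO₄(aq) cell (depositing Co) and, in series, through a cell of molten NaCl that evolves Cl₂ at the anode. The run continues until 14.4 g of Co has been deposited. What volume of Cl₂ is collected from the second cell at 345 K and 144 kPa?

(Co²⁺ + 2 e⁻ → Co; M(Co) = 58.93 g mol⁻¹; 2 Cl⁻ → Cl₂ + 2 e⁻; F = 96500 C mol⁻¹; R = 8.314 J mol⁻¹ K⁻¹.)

4.87 L

n(Co) = 14.4 / 58.93 = 0.2444 mol, so n(e⁻) = 2 × 0.2444 = 0.4887 mol.
The cells are in series, so the same 0.4887 mol of electrons passes through the second cell.
2 Cl⁻ → Cl₂ + 2 e⁻ — 2 mol e⁻ per mol Cl₂, so n(Cl₂) = 0.4887/2 = 0.2444 mol.
V = nRT/P = (0.2444 × 8.314 × 345) / (144 × 10³) = 0.00487 m³ = 4.87 L.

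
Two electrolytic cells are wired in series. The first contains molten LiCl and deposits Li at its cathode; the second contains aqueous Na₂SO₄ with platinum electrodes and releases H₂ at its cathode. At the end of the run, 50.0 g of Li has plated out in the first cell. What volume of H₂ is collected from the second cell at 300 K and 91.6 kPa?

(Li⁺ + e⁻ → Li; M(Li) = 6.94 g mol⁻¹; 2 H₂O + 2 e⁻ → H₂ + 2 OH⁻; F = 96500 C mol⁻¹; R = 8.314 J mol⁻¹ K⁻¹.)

98.1 L

n(Li) = 50.0 / 6.94 = 7.205 mol, so n(e⁻) = 1 × 7.205 = 7.205 mol.
The cells are in series, so the same 7.205 mol of electrons passes through the second cell.
2 H₂O + 2 e⁻ → H₂ + 2 OH⁻ — 2 mol e⁻ per mol H₂, so n(H₂) = 7.205/2 = 3.602 mol.
V = nRT/P = (3.602 × 8.314 × 300) / (91.6 × 10³) = 0.0981 m³ = 98.1 L.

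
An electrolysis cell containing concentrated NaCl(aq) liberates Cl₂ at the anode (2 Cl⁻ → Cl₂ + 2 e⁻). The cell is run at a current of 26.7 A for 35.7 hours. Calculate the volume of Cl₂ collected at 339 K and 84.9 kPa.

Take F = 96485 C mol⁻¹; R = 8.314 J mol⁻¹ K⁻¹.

590 L

Q = I·t = 26.70 A × 128520 s = 3431000 C.
n(e⁻) = Q/F = 3431000 / 96485 = 35.56 mol.
2 electrons are transferred per Cl₂ molecule, so n(Cl₂) = 35.56 / 2 = 17.78 mol.
V = nRT/P = (17.78 × 8.314 × 339) / (84.9 × 10³ Pa) = 0.590 m³ = 590 L.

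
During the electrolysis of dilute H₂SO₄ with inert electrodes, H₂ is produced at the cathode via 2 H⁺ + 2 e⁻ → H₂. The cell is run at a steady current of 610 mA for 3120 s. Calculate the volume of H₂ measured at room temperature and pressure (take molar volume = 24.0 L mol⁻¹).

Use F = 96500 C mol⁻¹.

Q = I·t = 0.6100 A × 3120.0 s = 1903 C.
n(e⁻) = Q/F = 1903 / 96500 = 0.01972 mol.
2 electrons are transferred per H₂ molecule, so n(H₂) = 0.01972 / 2 = 0.009861 mol.
V = n × V_m = 0.009861 × 24.0 = 0.237 L.

0.237 L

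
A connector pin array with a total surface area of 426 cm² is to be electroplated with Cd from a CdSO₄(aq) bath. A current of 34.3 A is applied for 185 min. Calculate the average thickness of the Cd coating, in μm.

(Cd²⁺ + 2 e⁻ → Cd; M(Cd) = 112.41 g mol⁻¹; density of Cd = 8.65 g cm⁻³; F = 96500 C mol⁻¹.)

602 μm

Q = I·t = 34.30 × 11100 = 380700 C; n(e⁻) = 3.945 mol.
n(Cd) = n(e⁻)/2 = 1.973 mol, so m = 1.973 × 112.41 = 221.8 g.
Volume = m/ρ = 221.8 / 8.65 = 25.64 cm³.
Thickness = V/A = 25.64 / 426 = 0.0602 cm = 602 μm.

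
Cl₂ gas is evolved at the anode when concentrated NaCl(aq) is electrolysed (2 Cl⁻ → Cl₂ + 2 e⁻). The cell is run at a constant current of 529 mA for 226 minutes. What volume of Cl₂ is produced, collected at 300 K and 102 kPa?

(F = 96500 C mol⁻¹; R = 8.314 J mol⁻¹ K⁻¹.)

Q = I·t = 0.5290 A × 13560 s = 7173 C.
n(e⁻) = Q/F = 7173 / 96500 = 0.07433 mol.
2 electrons are transferred per Cl₂ molecule, so n(Cl₂) = 0.07433 / 2 = 0.03717 mol.
V = nRT/P = (0.03717 × 8.314 × 300) / (102 × 10³ Pa) = 9.09 × 10⁻⁴ m³ = 0.909 L.

0.909 L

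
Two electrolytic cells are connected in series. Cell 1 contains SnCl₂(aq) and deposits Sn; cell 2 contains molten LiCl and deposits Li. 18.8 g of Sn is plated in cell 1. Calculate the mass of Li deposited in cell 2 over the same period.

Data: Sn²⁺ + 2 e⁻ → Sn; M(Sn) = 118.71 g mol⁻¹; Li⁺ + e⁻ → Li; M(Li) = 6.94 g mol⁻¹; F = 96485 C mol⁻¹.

n(Sn) = 18.8 / 118.71 = 0.1584 mol.
Since Sn²⁺ + 2 e⁻ → Sn, n(e⁻) passed = 2 × 0.1584 = 0.3167 mol.
Cells in series carry the same charge, so the same 0.3167 mol of electrons passes through cell 2.
Li⁺ + e⁻ → Li, so n(Li) = 0.3167 / 1 = 0.3167 mol.
m(Li) = 0.3167 × 6.94 = 2.20 g.

2.20 g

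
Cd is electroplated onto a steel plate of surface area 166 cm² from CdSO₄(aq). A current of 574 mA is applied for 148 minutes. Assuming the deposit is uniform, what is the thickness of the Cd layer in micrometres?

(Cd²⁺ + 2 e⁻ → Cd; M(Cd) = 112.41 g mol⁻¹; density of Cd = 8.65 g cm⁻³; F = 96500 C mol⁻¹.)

20.7 μm

Q = I·t = 0.5740 × 8880.0 = 5097 C; n(e⁻) = 0.05282 mol.
n(Cd) = n(e⁻)/2 = 0.02641 mol, so m = 0.02641 × 112.41 = 2.969 g.
Volume = m/ρ = 2.969 / 8.65 = 0.3432 cm³.
Thickness = V/A = 0.3432 / 166 = 0.00207 cm = 20.7 μm.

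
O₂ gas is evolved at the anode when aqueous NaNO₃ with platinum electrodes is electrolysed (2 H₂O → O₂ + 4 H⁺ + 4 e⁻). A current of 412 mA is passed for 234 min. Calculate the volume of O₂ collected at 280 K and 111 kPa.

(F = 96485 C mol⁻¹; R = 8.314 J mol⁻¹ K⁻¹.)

Q = I·t = 0.4120 A × 14040 s = 5784 C.
n(e⁻) = Q/F = 5784 / 96485 = 0.05995 mol.
4 electrons are transferred per O₂ molecule, so n(O₂) = 0.05995 / 4 = 0.01499 mol.
V = nRT/P = (0.01499 × 8.314 × 280) / (111 × 10³ Pa) = 3.14 × 10⁻⁴ m³ = 0.314 L.

0.314 L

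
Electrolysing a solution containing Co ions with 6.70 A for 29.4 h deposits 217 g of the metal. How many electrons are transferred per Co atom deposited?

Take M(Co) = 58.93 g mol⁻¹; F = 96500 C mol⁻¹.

Q = I·t = 6.700 A × 105840 s = 709100 C, so n(e⁻) = 709100/96500 = 7.348 mol.
n(Co) deposited = 217 / 58.93 = 3.682 mol.
Electrons per atom = n(e⁻)/n(Co) = 7.348 / 3.682 = 2.00 ≈ 2, so the ion is Co²⁺.

2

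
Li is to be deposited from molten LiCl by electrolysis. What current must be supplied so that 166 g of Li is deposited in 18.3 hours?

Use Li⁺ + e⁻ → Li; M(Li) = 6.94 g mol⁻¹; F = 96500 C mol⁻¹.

35.0 A

n(Li) = 166 / 6.94 = 23.92 mol.
n(e⁻) = 1 × 23.92 = 23.92 mol.
Q = n(e⁻)·F = 23.92 × 96500 = 2308000 C.
I = Q/t = 2308000 / 65880 s = 35.0 A.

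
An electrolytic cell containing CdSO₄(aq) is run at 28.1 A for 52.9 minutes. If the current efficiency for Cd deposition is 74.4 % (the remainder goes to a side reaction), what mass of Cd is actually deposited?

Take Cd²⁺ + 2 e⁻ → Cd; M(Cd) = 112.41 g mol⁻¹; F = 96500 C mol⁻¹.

Q = I·t = 28.10 × 3174.0 = 89190 C.
n(e⁻) = 89190/96500 = 0.9242 mol; theoretically n(Cd) = 0.9242/2 = 0.4621 mol, m_theo = 51.95 g.
At 74.4 % efficiency, m_actual = 0.744 × 51.95 = 38.6 g.

38.6 g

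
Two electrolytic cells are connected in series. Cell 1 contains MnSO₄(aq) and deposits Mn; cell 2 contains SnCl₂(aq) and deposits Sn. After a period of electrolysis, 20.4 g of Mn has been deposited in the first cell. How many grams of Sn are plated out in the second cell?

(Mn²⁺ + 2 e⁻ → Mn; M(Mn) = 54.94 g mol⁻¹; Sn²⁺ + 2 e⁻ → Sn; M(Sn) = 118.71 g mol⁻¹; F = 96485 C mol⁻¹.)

n(Mn) = 20.4 / 54.94 = 0.3713 mol.
Since Mn²⁺ + 2 e⁻ → Mn, n(e⁻) passed = 2 × 0.3713 = 0.7426 mol.
Cells in series carry the same charge, so the same 0.7426 mol of electrons passes through cell 2.
Sn²⁺ + 2 e⁻ → Sn, so n(Sn) = 0.7426 / 2 = 0.3713 mol.
m(Sn) = 0.3713 × 118.71 = 44.1 g.

44.1 g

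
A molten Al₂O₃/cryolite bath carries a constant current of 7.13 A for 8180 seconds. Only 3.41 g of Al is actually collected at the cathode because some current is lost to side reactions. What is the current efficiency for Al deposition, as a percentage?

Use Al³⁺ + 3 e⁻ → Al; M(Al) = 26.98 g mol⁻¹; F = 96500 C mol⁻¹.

Q = I·t = 7.130 × 8180.0 = 58320 C; n(e⁻) = 58320/96500 = 0.6044 mol.
Theoretical n(Al) = n(e⁻)/3 = 0.2015 mol, i.e. m_theo = 0.2015 × 26.98 = 5.435 g.
Efficiency = m_actual / m_theo = 3.41 / 5.435 = 62.7 %.

62.7 %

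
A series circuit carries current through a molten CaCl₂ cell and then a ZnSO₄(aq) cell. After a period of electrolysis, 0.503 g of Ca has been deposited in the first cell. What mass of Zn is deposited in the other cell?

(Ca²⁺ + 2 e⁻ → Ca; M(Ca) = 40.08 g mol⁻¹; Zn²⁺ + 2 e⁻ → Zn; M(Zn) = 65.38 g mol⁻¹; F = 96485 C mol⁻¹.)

n(Ca) = 0.503 / 40.08 = 0.01255 mol.
Since Ca²⁺ + 2 e⁻ → Ca, n(e⁻) passed = 2 × 0.01255 = 0.02510 mol.
Cells in series carry the same charge, so the same 0.02510 mol of electrons passes through cell 2.
Zn²⁺ + 2 e⁻ → Zn, so n(Zn) = 0.02510 / 2 = 0.01255 mol.
m(Zn) = 0.01255 × 65.38 = 0.821 g.

0.821 g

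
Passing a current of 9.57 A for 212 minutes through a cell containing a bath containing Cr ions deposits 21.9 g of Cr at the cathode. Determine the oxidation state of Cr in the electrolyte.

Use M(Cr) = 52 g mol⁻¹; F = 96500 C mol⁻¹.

Q = I·t = 9.570 A × 12720 s = 121700 C, so n(e⁻) = 121700/96500 = 1.261 mol.
n(Cr) deposited = 21.9 / 52 = 0.4212 mol.
Electrons per atom = n(e⁻)/n(Cr) = 1.261 / 0.4212 = 3.00 ≈ 3, so the ion is Cr³⁺.

+3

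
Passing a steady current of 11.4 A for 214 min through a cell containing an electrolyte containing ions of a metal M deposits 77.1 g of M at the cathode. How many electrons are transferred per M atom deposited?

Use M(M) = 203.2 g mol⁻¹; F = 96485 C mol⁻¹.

Q = I·t = 11.40 A × 12840 s = 146400 C, so n(e⁻) = 146400/96485 = 1.517 mol.
n(M) deposited = 77.1 / 203.2 = 0.3794 mol.
Electrons per atom = n(e⁻)/n(M) = 1.517 / 0.3794 = 4.00 ≈ 4, so the ion is M⁴⁺.

4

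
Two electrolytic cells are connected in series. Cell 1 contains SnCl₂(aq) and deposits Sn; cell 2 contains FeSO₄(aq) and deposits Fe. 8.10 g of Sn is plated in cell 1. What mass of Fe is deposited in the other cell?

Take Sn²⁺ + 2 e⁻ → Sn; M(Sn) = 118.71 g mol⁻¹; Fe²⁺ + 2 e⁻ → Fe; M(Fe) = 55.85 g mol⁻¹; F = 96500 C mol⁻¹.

n(Sn) = 8.10 / 118.71 = 0.06823 mol.
Since Sn²⁺ + 2 e⁻ → Sn, n(e⁻) passed = 2 × 0.06823 = 0.1365 mol.
Cells in series carry the same charge, so the same 0.1365 mol of electrons passes through cell 2.
Fe²⁺ + 2 e⁻ → Fe, so n(Fe) = 0.1365 / 2 = 0.06823 mol.
m(Fe) = 0.06823 × 55.85 = 3.81 g.

3.81 g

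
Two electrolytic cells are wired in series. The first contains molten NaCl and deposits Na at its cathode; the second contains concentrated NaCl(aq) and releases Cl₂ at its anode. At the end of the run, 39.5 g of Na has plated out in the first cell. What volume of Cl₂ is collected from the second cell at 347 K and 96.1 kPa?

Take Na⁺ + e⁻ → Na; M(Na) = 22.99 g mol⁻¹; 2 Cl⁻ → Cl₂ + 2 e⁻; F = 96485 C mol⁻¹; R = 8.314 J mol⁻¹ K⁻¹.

n(Na) = 39.5 / 22.99 = 1.718 mol, so n(e⁻) = 1 × 1.718 = 1.718 mol.
The cells are in series, so the same 1.718 mol of electrons passes through the second cell.
2 Cl⁻ → Cl₂ + 2 e⁻ — 2 mol e⁻ per mol Cl₂, so n(Cl₂) = 1.718/2 = 0.8591 mol.
V = nRT/P = (0.8591 × 8.314 × 347) / (96.1 × 10³) = 0.0258 m³ = 25.8 L.

25.8 L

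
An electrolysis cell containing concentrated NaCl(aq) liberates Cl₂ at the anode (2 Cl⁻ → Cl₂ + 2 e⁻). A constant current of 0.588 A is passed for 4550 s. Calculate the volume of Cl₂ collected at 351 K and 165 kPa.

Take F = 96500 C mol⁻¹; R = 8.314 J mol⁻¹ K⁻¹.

0.245 L

Q = I·t = 0.5880 A × 4550.0 s = 2675 C.
n(e⁻) = Q/F = 2675 / 96500 = 0.02772 mol.
2 electrons are transferred per Cl₂ molecule, so n(Cl₂) = 0.02772 / 2 = 0.01386 mol.
V = nRT/P = (0.01386 × 8.314 × 351) / (165 × 10³ Pa) = 2.45 × 10⁻⁴ m³ = 0.245 L.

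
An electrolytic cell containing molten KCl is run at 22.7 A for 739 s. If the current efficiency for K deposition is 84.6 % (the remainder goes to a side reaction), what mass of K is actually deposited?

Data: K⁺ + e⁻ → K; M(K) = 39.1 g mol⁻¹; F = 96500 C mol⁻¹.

5.75 g

Q = I·t = 22.70 × 739.00 = 16780 C.
n(e⁻) = 16780/96500 = 0.1738 mol; theoretically n(K) = 0.1738/1 = 0.1738 mol, m_theo = 6.797 g.
At 84.6 % efficiency, m_actual = 0.846 × 6.797 = 5.75 g.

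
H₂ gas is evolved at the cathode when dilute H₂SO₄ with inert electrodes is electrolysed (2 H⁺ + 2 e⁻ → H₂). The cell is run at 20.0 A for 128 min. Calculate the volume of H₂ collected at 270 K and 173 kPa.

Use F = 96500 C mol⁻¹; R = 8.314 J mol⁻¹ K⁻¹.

10.3 L

Q = I·t = 20.00 A × 7680.0 s = 153600 C.
n(e⁻) = Q/F = 153600 / 96500 = 1.592 mol.
2 electrons are transferred per H₂ molecule, so n(H₂) = 1.592 / 2 = 0.7959 mol.
V = nRT/P = (0.7959 × 8.314 × 270) / (173 × 10³ Pa) = 0.0103 m³ = 10.3 L.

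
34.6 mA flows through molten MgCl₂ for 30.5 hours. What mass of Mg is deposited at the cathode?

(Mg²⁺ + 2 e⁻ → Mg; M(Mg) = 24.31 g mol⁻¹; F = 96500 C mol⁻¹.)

0.479 g

Q = I·t = 0.03460 A × 109800 s = 3799 C.
n(e⁻) = Q/F = 3799 / 96500 = 0.03937 mol.
Mg²⁺ + 2 e⁻ → Mg, so n(Mg) = n(e⁻)/2 = 0.01968 mol.
m = n·M = 0.01968 × 24.31 = 0.479 g.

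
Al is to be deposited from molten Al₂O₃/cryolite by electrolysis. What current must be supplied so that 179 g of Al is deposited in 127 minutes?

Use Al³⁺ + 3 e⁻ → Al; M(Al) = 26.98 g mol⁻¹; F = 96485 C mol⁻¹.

n(Al) = 179 / 26.98 = 6.635 mol.
n(e⁻) = 3 × 6.635 = 19.90 mol.
Q = n(e⁻)·F = 19.90 × 96485 = 1920000 C.
I = Q/t = 1920000 / 7620.0 s = 252 A.

252 A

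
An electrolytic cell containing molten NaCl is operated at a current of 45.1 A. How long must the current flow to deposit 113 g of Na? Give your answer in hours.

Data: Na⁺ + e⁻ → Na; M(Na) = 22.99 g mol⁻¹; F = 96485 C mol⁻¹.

n(Na) = m/M = 113 / 22.99 = 4.915 mol.
Each Na atom requires 1 electron, so n(e⁻) = 1 × 4.915 = 4.915 mol.
Q = n(e⁻)·F = 4.915 × 96485 = 474200 C.
t = Q/I = 474200 / 45.10 A = 10520 s = 2.92 h.

2.92 h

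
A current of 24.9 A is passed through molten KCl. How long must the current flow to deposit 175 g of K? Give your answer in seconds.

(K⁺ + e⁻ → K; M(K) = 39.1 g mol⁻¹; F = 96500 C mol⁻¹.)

n(K) = m/M = 175 / 39.1 = 4.476 mol.
Each K atom requires 1 electron, so n(e⁻) = 1 × 4.476 = 4.476 mol.
Q = n(e⁻)·F = 4.476 × 96500 = 431900 C.
t = Q/I = 431900 / 24.90 A = 17350 s.

17300 s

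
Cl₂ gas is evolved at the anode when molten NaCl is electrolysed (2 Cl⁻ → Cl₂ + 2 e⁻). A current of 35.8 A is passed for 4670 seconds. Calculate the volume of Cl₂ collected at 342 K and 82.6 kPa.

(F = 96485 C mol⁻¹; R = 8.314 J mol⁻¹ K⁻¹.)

29.8 L

Q = I·t = 35.80 A × 4670.0 s = 167200 C.
n(e⁻) = Q/F = 167200 / 96485 = 1.733 mol.
2 electrons are transferred per Cl₂ molecule, so n(Cl₂) = 1.733 / 2 = 0.8664 mol.
V = nRT/P = (0.8664 × 8.314 × 342) / (82.6 × 10³ Pa) = 0.0298 m³ = 29.8 L.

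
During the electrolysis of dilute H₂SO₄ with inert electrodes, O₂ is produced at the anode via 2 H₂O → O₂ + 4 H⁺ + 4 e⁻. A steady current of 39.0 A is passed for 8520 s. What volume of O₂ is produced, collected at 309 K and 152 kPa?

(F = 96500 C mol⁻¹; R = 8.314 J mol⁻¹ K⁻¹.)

Q = I·t = 39.00 A × 8520.0 s = 332300 C.
n(e⁻) = Q/F = 332300 / 96500 = 3.443 mol.
4 electrons are transferred per O₂ molecule, so n(O₂) = 3.443 / 4 = 0.8608 mol.
V = nRT/P = (0.8608 × 8.314 × 309) / (152 × 10³ Pa) = 0.0145 m³ = 14.5 L.

14.5 L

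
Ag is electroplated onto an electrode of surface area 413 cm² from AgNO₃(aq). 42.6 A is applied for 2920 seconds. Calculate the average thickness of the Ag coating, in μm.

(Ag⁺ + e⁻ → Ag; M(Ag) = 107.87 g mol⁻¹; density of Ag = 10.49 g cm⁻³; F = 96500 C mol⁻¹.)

Q = I·t = 42.60 × 2920.0 = 124400 C; n(e⁻) = 1.289 mol.
n(Ag) = n(e⁻)/1 = 1.289 mol, so m = 1.289 × 107.87 = 139.0 g.
Volume = m/ρ = 139.0 / 10.49 = 13.26 cm³.
Thickness = V/A = 13.26 / 413 = 0.0321 cm = 321 μm.

321 μm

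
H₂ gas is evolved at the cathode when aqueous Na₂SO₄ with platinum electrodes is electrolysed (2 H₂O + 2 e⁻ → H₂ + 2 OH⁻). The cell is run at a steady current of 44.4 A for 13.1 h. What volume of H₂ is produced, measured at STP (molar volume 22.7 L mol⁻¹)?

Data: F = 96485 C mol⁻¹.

246 L

Q = I·t = 44.40 A × 47160 s = 2094000 C.
n(e⁻) = Q/F = 2094000 / 96485 = 21.70 mol.
2 electrons are transferred per H₂ molecule, so n(H₂) = 21.70 / 2 = 10.85 mol.
V = n × V_m = 10.85 × 22.7 = 246 L.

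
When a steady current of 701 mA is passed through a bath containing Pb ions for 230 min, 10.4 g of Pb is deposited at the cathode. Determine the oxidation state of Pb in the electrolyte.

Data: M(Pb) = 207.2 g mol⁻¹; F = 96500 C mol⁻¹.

Q = I·t = 0.7010 A × 13800 s = 9674 C, so n(e⁻) = 9674/96500 = 0.1002 mol.
n(Pb) deposited = 10.4 / 207.2 = 0.05019 mol.
Electrons per atom = n(e⁻)/n(Pb) = 0.1002 / 0.05019 = 2.00 ≈ 2, so the ion is Pb²⁺.

+2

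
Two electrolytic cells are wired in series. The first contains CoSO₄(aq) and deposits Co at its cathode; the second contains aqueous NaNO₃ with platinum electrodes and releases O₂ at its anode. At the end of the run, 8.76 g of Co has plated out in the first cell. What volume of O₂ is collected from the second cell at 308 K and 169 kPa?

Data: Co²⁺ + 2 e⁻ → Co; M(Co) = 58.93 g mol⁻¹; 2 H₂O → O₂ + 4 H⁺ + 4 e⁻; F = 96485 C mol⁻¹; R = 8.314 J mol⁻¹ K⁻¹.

1.13 L

n(Co) = 8.76 / 58.93 = 0.1487 mol, so n(e⁻) = 2 × 0.1487 = 0.2973 mol.
The cells are in series, so the same 0.2973 mol of electrons passes through the second cell.
2 H₂O → O₂ + 4 H⁺ + 4 e⁻ — 4 mol e⁻ per mol O₂, so n(O₂) = 0.2973/4 = 0.07433 mol.
V = nRT/P = (0.07433 × 8.314 × 308) / (169 × 10³) = 0.00113 m³ = 1.13 L.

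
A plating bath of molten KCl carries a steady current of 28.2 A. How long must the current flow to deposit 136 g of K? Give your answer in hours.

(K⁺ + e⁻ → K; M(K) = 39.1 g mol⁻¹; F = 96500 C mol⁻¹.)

n(K) = m/M = 136 / 39.1 = 3.478 mol.
Each K atom requires 1 electron, so n(e⁻) = 1 × 3.478 = 3.478 mol.
Q = n(e⁻)·F = 3.478 × 96500 = 335700 C.
t = Q/I = 335700 / 28.20 A = 11900 s = 3.31 h.

3.31 h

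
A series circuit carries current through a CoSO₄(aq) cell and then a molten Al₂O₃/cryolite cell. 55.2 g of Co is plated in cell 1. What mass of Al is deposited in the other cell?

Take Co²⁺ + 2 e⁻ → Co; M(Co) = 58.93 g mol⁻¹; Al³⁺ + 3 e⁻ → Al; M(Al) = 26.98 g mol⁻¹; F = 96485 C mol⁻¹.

16.8 g

n(Co) = 55.2 / 58.93 = 0.9367 mol.
Since Co²⁺ + 2 e⁻ → Co, n(e⁻) passed = 2 × 0.9367 = 1.873 mol.
Cells in series carry the same charge, so the same 1.873 mol of electrons passes through cell 2.
Al³⁺ + 3 e⁻ → Al, so n(Al) = 1.873 / 3 = 0.6245 mol.
m(Al) = 0.6245 × 26.98 = 16.8 g.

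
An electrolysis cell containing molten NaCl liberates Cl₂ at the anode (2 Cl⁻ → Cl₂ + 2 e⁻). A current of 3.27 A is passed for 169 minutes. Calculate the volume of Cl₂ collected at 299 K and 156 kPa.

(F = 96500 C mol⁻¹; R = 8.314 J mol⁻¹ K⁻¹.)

2.74 L

Q = I·t = 3.270 A × 10140 s = 33160 C.
n(e⁻) = Q/F = 33160 / 96500 = 0.3436 mol.
2 electrons are transferred per Cl₂ molecule, so n(Cl₂) = 0.3436 / 2 = 0.1718 mol.
V = nRT/P = (0.1718 × 8.314 × 299) / (156 × 10³ Pa) = 0.00274 m³ = 2.74 L.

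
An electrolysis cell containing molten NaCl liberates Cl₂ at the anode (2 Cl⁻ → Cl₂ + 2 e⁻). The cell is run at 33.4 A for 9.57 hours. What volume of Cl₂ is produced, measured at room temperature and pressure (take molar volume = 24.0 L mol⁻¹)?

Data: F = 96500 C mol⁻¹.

143 L

Q = I·t = 33.40 A × 34452 s = 1151000 C.
n(e⁻) = Q/F = 1151000 / 96500 = 11.92 mol.
2 electrons are transferred per Cl₂ molecule, so n(Cl₂) = 11.92 / 2 = 5.962 mol.
V = n × V_m = 5.962 × 24.0 = 143 L.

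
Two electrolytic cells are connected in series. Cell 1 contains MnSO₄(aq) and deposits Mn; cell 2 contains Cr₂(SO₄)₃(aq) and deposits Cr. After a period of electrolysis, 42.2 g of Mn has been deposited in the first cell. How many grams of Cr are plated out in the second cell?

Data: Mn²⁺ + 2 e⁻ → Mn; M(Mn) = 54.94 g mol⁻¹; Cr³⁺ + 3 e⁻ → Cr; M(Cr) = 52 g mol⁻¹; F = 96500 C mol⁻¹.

26.6 g

n(Mn) = 42.2 / 54.94 = 0.7681 mol.
Since Mn²⁺ + 2 e⁻ → Mn, n(e⁻) passed = 2 × 0.7681 = 1.536 mol.
Cells in series carry the same charge, so the same 1.536 mol of electrons passes through cell 2.
Cr³⁺ + 3 e⁻ → Cr, so n(Cr) = 1.536 / 3 = 0.5121 mol.
m(Cr) = 0.5121 × 52 = 26.6 g.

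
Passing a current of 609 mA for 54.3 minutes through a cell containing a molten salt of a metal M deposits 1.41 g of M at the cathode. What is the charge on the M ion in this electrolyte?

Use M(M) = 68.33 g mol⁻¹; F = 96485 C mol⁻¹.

+1

Q = I·t = 0.6090 A × 3258.0 s = 1984 C, so n(e⁻) = 1984/96485 = 0.02056 mol.
n(M) deposited = 1.41 / 68.33 = 0.02064 mol.
Electrons per atom = n(e⁻)/n(M) = 0.02056 / 0.02064 = 0.997 ≈ 1, so the ion is M⁺.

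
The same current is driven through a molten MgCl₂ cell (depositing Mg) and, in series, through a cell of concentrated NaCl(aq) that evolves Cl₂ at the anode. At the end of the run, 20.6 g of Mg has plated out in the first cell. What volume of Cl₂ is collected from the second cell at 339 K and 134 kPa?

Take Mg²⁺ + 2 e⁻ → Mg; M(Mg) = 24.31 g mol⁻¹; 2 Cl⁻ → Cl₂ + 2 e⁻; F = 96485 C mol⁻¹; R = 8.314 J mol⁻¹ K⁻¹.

17.8 L

n(Mg) = 20.6 / 24.31 = 0.8474 mol, so n(e⁻) = 2 × 0.8474 = 1.695 mol.
The cells are in series, so the same 1.695 mol of electrons passes through the second cell.
2 Cl⁻ → Cl₂ + 2 e⁻ — 2 mol e⁻ per mol Cl₂, so n(Cl₂) = 1.695/2 = 0.8474 mol.
V = nRT/P = (0.8474 × 8.314 × 339) / (134 × 10³) = 0.0178 m³ = 17.8 L.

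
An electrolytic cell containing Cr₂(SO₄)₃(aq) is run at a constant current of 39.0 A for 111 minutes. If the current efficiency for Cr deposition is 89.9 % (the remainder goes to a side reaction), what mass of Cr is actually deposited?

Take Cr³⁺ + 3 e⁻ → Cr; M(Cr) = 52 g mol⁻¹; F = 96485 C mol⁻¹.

41.9 g

Q = I·t = 39.00 × 6660.0 = 259700 C.
n(e⁻) = 259700/96485 = 2.692 mol; theoretically n(Cr) = 2.692/3 = 0.8973 mol, m_theo = 46.66 g.
At 89.9 % efficiency, m_actual = 0.899 × 46.66 = 41.9 g.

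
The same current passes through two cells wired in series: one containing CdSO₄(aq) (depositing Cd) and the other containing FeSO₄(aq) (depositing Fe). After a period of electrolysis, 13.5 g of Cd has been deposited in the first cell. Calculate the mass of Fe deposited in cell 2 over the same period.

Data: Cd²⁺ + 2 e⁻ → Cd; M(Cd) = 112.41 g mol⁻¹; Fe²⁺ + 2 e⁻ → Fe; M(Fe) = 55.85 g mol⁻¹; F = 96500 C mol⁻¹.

6.71 g

n(Cd) = 13.5 / 112.41 = 0.1201 mol.
Since Cd²⁺ + 2 e⁻ → Cd, n(e⁻) passed = 2 × 0.1201 = 0.2402 mol.
Cells in series carry the same charge, so the same 0.2402 mol of electrons passes through cell 2.
Fe²⁺ + 2 e⁻ → Fe, so n(Fe) = 0.2402 / 2 = 0.1201 mol.
m(Fe) = 0.1201 × 55.85 = 6.71 g.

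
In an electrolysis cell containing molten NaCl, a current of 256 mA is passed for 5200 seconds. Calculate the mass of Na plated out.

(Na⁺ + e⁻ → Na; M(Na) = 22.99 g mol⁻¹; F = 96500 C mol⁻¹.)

0.317 g

Q = I·t = 0.2560 A × 5200.0 s = 1331 C.
n(e⁻) = Q/F = 1331 / 96500 = 0.01379 mol.
Na⁺ + e⁻ → Na, so n(Na) = n(e⁻)/1 = 0.01379 mol.
m = n·M = 0.01379 × 22.99 = 0.317 g.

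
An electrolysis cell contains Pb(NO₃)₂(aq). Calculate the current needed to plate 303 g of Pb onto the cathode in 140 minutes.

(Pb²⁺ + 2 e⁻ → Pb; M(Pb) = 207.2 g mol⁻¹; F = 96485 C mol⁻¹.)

33.6 A

n(Pb) = 303 / 207.2 = 1.462 mol.
n(e⁻) = 2 × 1.462 = 2.925 mol.
Q = n(e⁻)·F = 2.925 × 96485 = 282200 C.
I = Q/t = 282200 / 8400.0 s = 33.6 A.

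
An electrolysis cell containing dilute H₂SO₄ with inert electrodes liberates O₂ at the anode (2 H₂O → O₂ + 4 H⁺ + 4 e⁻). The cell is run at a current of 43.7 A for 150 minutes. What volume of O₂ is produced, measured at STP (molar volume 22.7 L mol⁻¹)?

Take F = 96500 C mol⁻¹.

Q = I·t = 43.70 A × 9000.0 s = 393300 C.
n(e⁻) = Q/F = 393300 / 96500 = 4.076 mol.
4 electrons are transferred per O₂ molecule, so n(O₂) = 4.076 / 4 = 1.019 mol.
V = n × V_m = 1.019 × 22.7 = 23.1 L.

23.1 L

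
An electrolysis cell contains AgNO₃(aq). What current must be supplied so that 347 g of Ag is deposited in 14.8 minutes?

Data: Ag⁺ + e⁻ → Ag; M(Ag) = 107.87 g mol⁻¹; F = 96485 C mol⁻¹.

n(Ag) = 347 / 107.87 = 3.217 mol.
n(e⁻) = 1 × 3.217 = 3.217 mol.
Q = n(e⁻)·F = 3.217 × 96485 = 310400 C.
I = Q/t = 310400 / 888.00 s = 350 A.

350 A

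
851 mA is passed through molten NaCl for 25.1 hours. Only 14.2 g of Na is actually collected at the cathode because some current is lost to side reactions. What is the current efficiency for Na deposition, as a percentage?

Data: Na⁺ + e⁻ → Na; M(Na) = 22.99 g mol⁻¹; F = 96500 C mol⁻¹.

77.5 %

Q = I·t = 0.8510 × 90360 = 76900 C; n(e⁻) = 76900/96500 = 0.7969 mol.
Theoretical n(Na) = n(e⁻)/1 = 0.7969 mol, i.e. m_theo = 0.7969 × 22.99 = 18.32 g.
Efficiency = m_actual / m_theo = 14.2 / 18.32 = 77.5 %.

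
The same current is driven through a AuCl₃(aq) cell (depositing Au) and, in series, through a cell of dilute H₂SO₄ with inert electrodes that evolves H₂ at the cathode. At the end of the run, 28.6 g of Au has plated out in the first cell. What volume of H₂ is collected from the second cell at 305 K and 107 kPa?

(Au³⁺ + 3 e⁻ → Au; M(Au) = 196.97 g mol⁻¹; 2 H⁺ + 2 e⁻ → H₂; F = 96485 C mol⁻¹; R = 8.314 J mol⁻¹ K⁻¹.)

n(Au) = 28.6 / 196.97 = 0.1452 mol, so n(e⁻) = 3 × 0.1452 = 0.4356 mol.
The cells are in series, so the same 0.4356 mol of electrons passes through the second cell.
2 H⁺ + 2 e⁻ → H₂ — 2 mol e⁻ per mol H₂, so n(H₂) = 0.4356/2 = 0.2178 mol.
V = nRT/P = (0.2178 × 8.314 × 305) / (107 × 10³) = 0.00516 m³ = 5.16 L.

5.16 L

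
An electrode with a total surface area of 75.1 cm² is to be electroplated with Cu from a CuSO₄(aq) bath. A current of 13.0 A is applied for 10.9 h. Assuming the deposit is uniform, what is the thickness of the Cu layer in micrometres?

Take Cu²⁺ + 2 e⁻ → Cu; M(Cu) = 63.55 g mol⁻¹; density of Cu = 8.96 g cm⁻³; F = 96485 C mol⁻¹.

Q = I·t = 13.00 × 39240 = 510100 C; n(e⁻) = 5.287 mol.
n(Cu) = n(e⁻)/2 = 2.644 mol, so m = 2.644 × 63.55 = 168.0 g.
Volume = m/ρ = 168.0 / 8.96 = 18.75 cm³.
Thickness = V/A = 18.75 / 75.1 = 0.250 cm = 2500 μm.

2500 μm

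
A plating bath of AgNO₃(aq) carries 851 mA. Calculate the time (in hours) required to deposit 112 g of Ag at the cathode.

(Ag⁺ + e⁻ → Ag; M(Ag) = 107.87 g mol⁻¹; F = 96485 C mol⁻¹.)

32.7 h

n(Ag) = m/M = 112 / 107.87 = 1.038 mol.
Each Ag atom requires 1 electron, so n(e⁻) = 1 × 1.038 = 1.038 mol.
Q = n(e⁻)·F = 1.038 × 96485 = 100200 C.
t = Q/I = 100200 / 0.8510 A = 117700 s = 32.7 h.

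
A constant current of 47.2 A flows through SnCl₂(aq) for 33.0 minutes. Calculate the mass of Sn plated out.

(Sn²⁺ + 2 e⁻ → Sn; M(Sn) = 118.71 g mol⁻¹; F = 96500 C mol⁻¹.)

57.5 g

Q = I·t = 47.20 A × 1980.0 s = 93460 C.
n(e⁻) = Q/F = 93460 / 96500 = 0.9685 mol.
Sn²⁺ + 2 e⁻ → Sn, so n(Sn) = n(e⁻)/2 = 0.4842 mol.
m = n·M = 0.4842 × 118.71 = 57.5 g.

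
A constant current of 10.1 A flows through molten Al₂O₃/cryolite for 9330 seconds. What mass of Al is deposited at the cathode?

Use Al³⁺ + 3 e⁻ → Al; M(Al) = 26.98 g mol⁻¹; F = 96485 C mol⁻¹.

8.78 g

Q = I·t = 10.10 A × 9330.0 s = 94230 C.
n(e⁻) = Q/F = 94230 / 96485 = 0.9767 mol.
Al³⁺ + 3 e⁻ → Al, so n(Al) = n(e⁻)/3 = 0.3256 mol.
m = n·M = 0.3256 × 26.98 = 8.78 g.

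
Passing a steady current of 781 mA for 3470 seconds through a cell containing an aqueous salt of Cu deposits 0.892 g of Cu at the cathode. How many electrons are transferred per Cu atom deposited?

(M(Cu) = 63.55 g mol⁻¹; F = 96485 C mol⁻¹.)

2

Q = I·t = 0.7810 A × 3470.0 s = 2710 C, so n(e⁻) = 2710/96485 = 0.02809 mol.
n(Cu) deposited = 0.892 / 63.55 = 0.01404 mol.
Electrons per atom = n(e⁻)/n(Cu) = 0.02809 / 0.01404 = 2.00 ≈ 2, so the ion is Cu²⁺.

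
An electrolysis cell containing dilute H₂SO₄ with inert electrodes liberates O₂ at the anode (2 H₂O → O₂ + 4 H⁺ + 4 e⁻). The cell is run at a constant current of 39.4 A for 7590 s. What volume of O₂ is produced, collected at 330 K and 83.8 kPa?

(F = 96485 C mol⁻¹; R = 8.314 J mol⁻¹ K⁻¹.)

25.4 L

Q = I·t = 39.40 A × 7590.0 s = 299000 C.
n(e⁻) = Q/F = 299000 / 96485 = 3.099 mol.
4 electrons are transferred per O₂ molecule, so n(O₂) = 3.099 / 4 = 0.7749 mol.
V = nRT/P = (0.7749 × 8.314 × 330) / (83.8 × 10³ Pa) = 0.0254 m³ = 25.4 L.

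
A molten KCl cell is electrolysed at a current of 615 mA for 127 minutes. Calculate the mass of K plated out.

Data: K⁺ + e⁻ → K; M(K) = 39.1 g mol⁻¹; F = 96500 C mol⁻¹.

Q = I·t = 0.6150 A × 7620.0 s = 4686 C.
n(e⁻) = Q/F = 4686 / 96500 = 0.04856 mol.
K⁺ + e⁻ → K, so n(K) = n(e⁻)/1 = 0.04856 mol.
m = n·M = 0.04856 × 39.1 = 1.90 g.

1.90 g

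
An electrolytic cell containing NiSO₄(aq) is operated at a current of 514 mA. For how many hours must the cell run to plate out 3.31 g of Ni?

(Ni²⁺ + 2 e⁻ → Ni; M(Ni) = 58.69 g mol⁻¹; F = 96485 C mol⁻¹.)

5.88 h

n(Ni) = m/M = 3.31 / 58.69 = 0.05640 mol.
Each Ni atom requires 2 electrons, so n(e⁻) = 2 × 0.05640 = 0.1128 mol.
Q = n(e⁻)·F = 0.1128 × 96485 = 10880 C.
t = Q/I = 10880 / 0.5140 A = 21170 s = 5.88 h.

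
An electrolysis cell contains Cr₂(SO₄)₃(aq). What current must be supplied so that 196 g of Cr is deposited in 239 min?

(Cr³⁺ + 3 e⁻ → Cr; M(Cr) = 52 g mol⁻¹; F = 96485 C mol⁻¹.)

n(Cr) = 196 / 52 = 3.769 mol.
n(e⁻) = 3 × 3.769 = 11.31 mol.
Q = n(e⁻)·F = 11.31 × 96485 = 1091000 C.
I = Q/t = 1091000 / 14340 s = 76.1 A.

76.1 A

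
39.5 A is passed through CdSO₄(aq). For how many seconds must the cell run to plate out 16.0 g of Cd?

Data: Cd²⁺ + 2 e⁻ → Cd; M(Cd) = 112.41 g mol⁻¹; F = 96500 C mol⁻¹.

n(Cd) = m/M = 16.0 / 112.41 = 0.1423 mol.
Each Cd atom requires 2 electrons, so n(e⁻) = 2 × 0.1423 = 0.2847 mol.
Q = n(e⁻)·F = 0.2847 × 96500 = 27470 C.
t = Q/I = 27470 / 39.50 A = 695.5 s.

695 s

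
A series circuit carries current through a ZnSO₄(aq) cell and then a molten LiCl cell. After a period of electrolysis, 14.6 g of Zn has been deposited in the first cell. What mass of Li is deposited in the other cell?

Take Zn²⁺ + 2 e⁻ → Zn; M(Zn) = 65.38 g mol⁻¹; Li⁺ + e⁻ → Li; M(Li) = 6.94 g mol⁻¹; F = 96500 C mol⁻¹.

3.10 g

n(Zn) = 14.6 / 65.38 = 0.2233 mol.
Since Zn²⁺ + 2 e⁻ → Zn, n(e⁻) passed = 2 × 0.2233 = 0.4466 mol.
Cells in series carry the same charge, so the same 0.4466 mol of electrons passes through cell 2.
Li⁺ + e⁻ → Li, so n(Li) = 0.4466 / 1 = 0.4466 mol.
m(Li) = 0.4466 × 6.94 = 3.10 g.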